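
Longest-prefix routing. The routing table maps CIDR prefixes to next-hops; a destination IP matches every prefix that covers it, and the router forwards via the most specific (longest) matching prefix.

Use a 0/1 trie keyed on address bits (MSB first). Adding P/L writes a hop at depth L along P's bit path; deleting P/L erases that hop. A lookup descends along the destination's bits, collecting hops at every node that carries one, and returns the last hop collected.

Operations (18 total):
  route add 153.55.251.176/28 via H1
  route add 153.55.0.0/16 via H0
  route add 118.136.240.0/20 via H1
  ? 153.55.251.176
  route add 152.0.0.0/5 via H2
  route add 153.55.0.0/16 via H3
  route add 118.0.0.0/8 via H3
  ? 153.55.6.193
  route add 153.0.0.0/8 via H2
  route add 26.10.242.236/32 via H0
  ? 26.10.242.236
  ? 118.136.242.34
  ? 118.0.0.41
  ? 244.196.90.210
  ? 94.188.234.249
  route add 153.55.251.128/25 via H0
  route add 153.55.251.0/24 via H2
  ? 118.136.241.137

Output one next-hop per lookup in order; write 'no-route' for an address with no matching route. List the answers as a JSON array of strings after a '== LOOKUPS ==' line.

Apply in order:
  add 153.55.251.176/28 -> H1 at depth 28
  add 153.55.0.0/16 -> H0 at depth 16
  add 118.136.240.0/20 -> H1 at depth 20
  lookup 153.55.251.176: bits 1001100100110111111110111011 walk d0:-→d1:-→d2:-→d3:-→d4:-→d5:-→d6:-→d7:-→d8:-→d9:-→d10:-→d11:-→d12:-→d13:-→d14:-→d15:-→d16:H0→d17:-→d18:-→d19:-→d20:-→d21:-→d22:-→d23:-→d24:-→d25:-→d26:-→d27:-→d28:H1 -> H1
  add 152.0.0.0/5 -> H2 at depth 5
  add 153.55.0.0/16 -> H3 at depth 16
  add 118.0.0.0/8 -> H3 at depth 8
  lookup 153.55.6.193: bits 1001100100110111 walk d0:-→d1:-→d2:-→d3:-→d4:-→d5:H2→d6:-→d7:-→d8:-→d9:-→d10:-→d11:-→d12:-→d13:-→d14:-→d15:-→d16:H3 -> H3
  add 153.0.0.0/8 -> H2 at depth 8
  add 26.10.242.236/32 -> H0 at depth 32
  lookup 26.10.242.236: bits 00011010000010101111001011101100 walk d0:-→d1:-→d2:-→d3:-→d4:-→d5:-→d6:-→d7:-→d8:-→d9:-→d10:-→d11:-→d12:-→d13:-→d14:-→d15:-→d16:-→d17:-→d18:-→d19:-→d20:-→d21:-→d22:-→d23:-→d24:-→d25:-→d26:-→d27:-→d28:-→d29:-→d30:-→d31:-→d32:H0 -> H0
  lookup 118.136.242.34: bits 01110110100010001111 walk d0:-→d1:-→d2:-→d3:-→d4:-→d5:-→d6:-→d7:-→d8:H3→d9:-→d10:-→d11:-→d12:-→d13:-→d14:-→d15:-→d16:-→d17:-→d18:-→d19:-→d20:H1 -> H1
  lookup 118.0.0.41: bits 01110110 walk d0:-→d1:-→d2:-→d3:-→d4:-→d5:-→d6:-→d7:-→d8:H3 -> H3
  lookup 244.196.90.210: bits 1 walk d0:-→d1:- -> no-route
  lookup 94.188.234.249: bits 01 walk d0:-→d1:-→d2:- -> no-route
  add 153.55.251.128/25 -> H0 at depth 25
  add 153.55.251.0/24 -> H2 at depth 24
  lookup 118.136.241.137: bits 01110110100010001111 walk d0:-→d1:-→d2:-→d3:-→d4:-→d5:-→d6:-→d7:-→d8:H3→d9:-→d10:-→d11:-→d12:-→d13:-→d14:-→d15:-→d16:-→d17:-→d18:-→d19:-→d20:H1 -> H1

== LOOKUPS ==
["H1","H3","H0","H1","H3","no-route","no-route","H1"]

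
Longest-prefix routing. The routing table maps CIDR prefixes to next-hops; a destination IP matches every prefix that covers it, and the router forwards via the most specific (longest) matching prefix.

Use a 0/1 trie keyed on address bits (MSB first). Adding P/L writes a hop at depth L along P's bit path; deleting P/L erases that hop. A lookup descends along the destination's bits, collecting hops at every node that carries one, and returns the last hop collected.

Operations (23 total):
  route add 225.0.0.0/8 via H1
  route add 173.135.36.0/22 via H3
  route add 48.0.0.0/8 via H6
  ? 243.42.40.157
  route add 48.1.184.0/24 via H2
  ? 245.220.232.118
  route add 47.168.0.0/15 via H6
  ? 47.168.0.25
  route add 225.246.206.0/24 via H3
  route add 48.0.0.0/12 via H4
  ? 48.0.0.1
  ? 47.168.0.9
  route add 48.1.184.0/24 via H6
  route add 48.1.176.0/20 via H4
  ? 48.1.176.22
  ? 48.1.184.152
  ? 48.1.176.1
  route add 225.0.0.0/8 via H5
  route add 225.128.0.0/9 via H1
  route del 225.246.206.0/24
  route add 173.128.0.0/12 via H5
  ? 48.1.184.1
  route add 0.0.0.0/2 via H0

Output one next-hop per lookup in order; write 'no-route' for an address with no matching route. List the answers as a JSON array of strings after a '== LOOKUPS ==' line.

Process each operation:
  add 225.0.0.0/8 -> H1 at depth 8
  add 173.135.36.0/22 -> H3 at depth 22
  add 48.0.0.0/8 -> H6 at depth 8
  lookup 243.42.40.157: bits 111 walk d0:-→d1:-→d2:-→d3:- -> no-route
  add 48.1.184.0/24 -> H2 at depth 24
  lookup 245.220.232.118: bits 111 walk d0:-→d1:-→d2:-→d3:- -> no-route
  add 47.168.0.0/15 -> H6 at depth 15
  lookup 47.168.0.25: bits 001011111010100 walk d0:-→d1:-→d2:-→d3:-→d4:-→d5:-→d6:-→d7:-→d8:-→d9:-→d10:-→d11:-→d12:-→d13:-→d14:-→d15:H6 -> H6
  add 225.246.206.0/24 -> H3 at depth 24
  add 48.0.0.0/12 -> H4 at depth 12
  lookup 48.0.0.1: bits 001100000000000 walk d0:-→d1:-→d2:-→d3:-→d4:-→d5:-→d6:-→d7:-→d8:H6→d9:-→d10:-→d11:-→d12:H4→d13:-→d14:-→d15:- -> H4
  lookup 47.168.0.9: bits 001011111010100 walk d0:-→d1:-→d2:-→d3:-→d4:-→d5:-→d6:-→d7:-→d8:-→d9:-→d10:-→d11:-→d12:-→d13:-→d14:-→d15:H6 -> H6
  add 48.1.184.0/24 -> H6 at depth 24
  add 48.1.176.0/20 -> H4 at depth 20
  lookup 48.1.176.22: bits 00110000000000011011 walk d0:-→d1:-→d2:-→d3:-→d4:-→d5:-→d6:-→d7:-→d8:H6→d9:-→d10:-→d11:-→d12:H4→d13:-→d14:-→d15:-→d16:-→d17:-→d18:-→d19:-→d20:H4 -> H4
  lookup 48.1.184.152: bits 001100000000000110111000 walk d0:-→d1:-→d2:-→d3:-→d4:-→d5:-→d6:-→d7:-→d8:H6→d9:-→d10:-→d11:-→d12:H4→d13:-→d14:-→d15:-→d16:-→d17:-→d18:-→d19:-→d20:H4→d21:-→d22:-→d23:-→d24:H6 -> H6
  lookup 48.1.176.1: bits 00110000000000011011 walk d0:-→d1:-→d2:-→d3:-→d4:-→d5:-→d6:-→d7:-→d8:H6→d9:-→d10:-→d11:-→d12:H4→d13:-→d14:-→d15:-→d16:-→d17:-→d18:-→d19:-→d20:H4 -> H4
  add 225.0.0.0/8 -> H5 at depth 8
  add 225.128.0.0/9 -> H1 at depth 9
  del 225.246.206.0/24 (clear depth 24)
  add 173.128.0.0/12 -> H5 at depth 12
  lookup 48.1.184.1: bits 001100000000000110111000 walk d0:-→d1:-→d2:-→d3:-→d4:-→d5:-→d6:-→d7:-→d8:H6→d9:-→d10:-→d11:-→d12:H4→d13:-→d14:-→d15:-→d16:-→d17:-→d18:-→d19:-→d20:H4→d21:-→d22:-→d23:-→d24:H6 -> H6
  add 0.0.0.0/2 -> H0 at depth 2

== LOOKUPS ==
["no-route","no-route","H6","H4","H6","H4","H6","H4","H6"]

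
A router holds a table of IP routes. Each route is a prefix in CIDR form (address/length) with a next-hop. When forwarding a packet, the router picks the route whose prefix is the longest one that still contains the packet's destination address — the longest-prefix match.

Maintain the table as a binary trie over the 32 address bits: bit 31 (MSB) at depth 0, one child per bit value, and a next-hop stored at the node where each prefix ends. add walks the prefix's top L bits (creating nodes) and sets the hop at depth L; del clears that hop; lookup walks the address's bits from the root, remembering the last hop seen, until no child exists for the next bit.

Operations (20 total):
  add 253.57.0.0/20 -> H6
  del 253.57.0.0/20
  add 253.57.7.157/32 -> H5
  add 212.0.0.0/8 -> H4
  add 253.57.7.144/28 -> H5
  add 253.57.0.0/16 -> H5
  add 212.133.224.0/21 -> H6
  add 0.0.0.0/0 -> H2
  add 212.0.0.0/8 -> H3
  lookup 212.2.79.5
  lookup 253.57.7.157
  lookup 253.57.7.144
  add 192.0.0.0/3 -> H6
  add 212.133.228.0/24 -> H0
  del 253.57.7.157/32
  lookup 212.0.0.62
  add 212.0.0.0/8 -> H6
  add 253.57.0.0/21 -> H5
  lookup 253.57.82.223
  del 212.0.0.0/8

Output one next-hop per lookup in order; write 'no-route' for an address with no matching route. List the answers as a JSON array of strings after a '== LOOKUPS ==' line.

Process each operation:
  + 253.57.0.0/20 (H6) depth=20
  - 253.57.0.0/20 clear@20
  + 253.57.7.157/32 (H5) depth=32
  + 212.0.0.0/8 (H4) depth=8
  + 253.57.7.144/28 (H5) depth=28
  + 253.57.0.0/16 (H5) depth=16
  + 212.133.224.0/21 (H6) depth=21
  + 0.0.0.0/0 (H2) depth=0
  + 212.0.0.0/8 (H3) depth=8
  ? 212.2.79.5  path d0:H2→d1:-→d2:-→d3:-→d4:-→d5:-→d6:-→d7:-→d8:H3  best=H3
  ? 253.57.7.157  path d0:H2→d1:-→d2:-→d3:-→d4:-→d5:-→d6:-→d7:-→d8:-→d9:-→d10:-→d11:-→d12:-→d13:-→d14:-→d15:-→d16:H5→d17:-→d18:-→d19:-→d20:-→d21:-→d22:-→d23:-→d24:-→d25:-→d26:-→d27:-→d28:H5→d29:-→d30:-→d31:-→d32:H5  best=H5
  ? 253.57.7.144  path d0:H2→d1:-→d2:-→d3:-→d4:-→d5:-→d6:-→d7:-→d8:-→d9:-→d10:-→d11:-→d12:-→d13:-→d14:-→d15:-→d16:H5→d17:-→d18:-→d19:-→d20:-→d21:-→d22:-→d23:-→d24:-→d25:-→d26:-→d27:-→d28:H5  best=H5
  + 192.0.0.0/3 (H6) depth=3
  + 212.133.228.0/24 (H0) depth=24
  - 253.57.7.157/32 clear@32
  ? 212.0.0.62  path d0:H2→d1:-→d2:-→d3:H6→d4:-→d5:-→d6:-→d7:-→d8:H3  best=H3
  + 212.0.0.0/8 (H6) depth=8
  + 253.57.0.0/21 (H5) depth=21
  ? 253.57.82.223  path d0:H2→d1:-→d2:-→d3:-→d4:-→d5:-→d6:-→d7:-→d8:-→d9:-→d10:-→d11:-→d12:-→d13:-→d14:-→d15:-→d16:H5→d17:-  best=H5
  - 212.0.0.0/8 clear@8

== LOOKUPS ==
["H3","H5","H5","H3","H5"]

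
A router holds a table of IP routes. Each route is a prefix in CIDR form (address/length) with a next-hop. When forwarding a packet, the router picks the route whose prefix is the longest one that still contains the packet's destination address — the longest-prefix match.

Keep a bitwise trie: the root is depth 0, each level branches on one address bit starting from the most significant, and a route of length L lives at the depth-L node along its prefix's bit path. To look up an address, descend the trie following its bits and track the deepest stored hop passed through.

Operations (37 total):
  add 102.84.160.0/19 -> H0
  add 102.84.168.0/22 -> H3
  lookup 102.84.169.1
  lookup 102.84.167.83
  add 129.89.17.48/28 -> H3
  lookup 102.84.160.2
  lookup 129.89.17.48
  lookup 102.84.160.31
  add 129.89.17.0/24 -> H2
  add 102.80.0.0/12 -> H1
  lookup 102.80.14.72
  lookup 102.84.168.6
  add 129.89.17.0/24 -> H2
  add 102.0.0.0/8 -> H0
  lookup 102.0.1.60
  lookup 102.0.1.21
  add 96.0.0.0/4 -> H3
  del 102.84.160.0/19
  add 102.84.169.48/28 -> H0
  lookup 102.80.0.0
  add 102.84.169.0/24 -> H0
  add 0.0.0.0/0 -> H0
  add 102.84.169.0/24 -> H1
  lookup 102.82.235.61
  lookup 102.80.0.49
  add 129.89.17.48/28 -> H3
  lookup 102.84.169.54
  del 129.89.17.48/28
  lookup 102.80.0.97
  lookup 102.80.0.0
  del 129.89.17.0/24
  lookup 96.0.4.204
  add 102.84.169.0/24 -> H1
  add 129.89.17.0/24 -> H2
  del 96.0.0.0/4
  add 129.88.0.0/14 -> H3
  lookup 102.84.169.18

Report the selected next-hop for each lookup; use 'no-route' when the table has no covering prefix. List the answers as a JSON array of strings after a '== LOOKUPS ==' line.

Process each operation:
  + 102.84.160.0/19 (H0) depth=19
  + 102.84.168.0/22 (H3) depth=22
  ? 102.84.169.1  path d0:-→d1:-→d2:-→d3:-→d4:-→d5:-→d6:-→d7:-→d8:-→d9:-→d10:-→d11:-→d12:-→d13:-→d14:-→d15:-→d16:-→d17:-→d18:-→d19:H0→d20:-→d21:-→d22:H3  best=H3
  ? 102.84.167.83  path d0:-→d1:-→d2:-→d3:-→d4:-→d5:-→d6:-→d7:-→d8:-→d9:-→d10:-→d11:-→d12:-→d13:-→d14:-→d15:-→d16:-→d17:-→d18:-→d19:H0→d20:-  best=H0
  + 129.89.17.48/28 (H3) depth=28
  ? 102.84.160.2  path d0:-→d1:-→d2:-→d3:-→d4:-→d5:-→d6:-→d7:-→d8:-→d9:-→d10:-→d11:-→d12:-→d13:-→d14:-→d15:-→d16:-→d17:-→d18:-→d19:H0→d20:-  best=H0
  ? 129.89.17.48  path d0:-→d1:-→d2:-→d3:-→d4:-→d5:-→d6:-→d7:-→d8:-→d9:-→d10:-→d11:-→d12:-→d13:-→d14:-→d15:-→d16:-→d17:-→d18:-→d19:-→d20:-→d21:-→d22:-→d23:-→d24:-→d25:-→d26:-→d27:-→d28:H3  best=H3
  ? 102.84.160.31  path d0:-→d1:-→d2:-→d3:-→d4:-→d5:-→d6:-→d7:-→d8:-→d9:-→d10:-→d11:-→d12:-→d13:-→d14:-→d15:-→d16:-→d17:-→d18:-→d19:H0→d20:-  best=H0
  + 129.89.17.0/24 (H2) depth=24
  + 102.80.0.0/12 (H1) depth=12
  ? 102.80.14.72  path d0:-→d1:-→d2:-→d3:-→d4:-→d5:-→d6:-→d7:-→d8:-→d9:-→d10:-→d11:-→d12:H1→d13:-  best=H1
  ? 102.84.168.6  path d0:-→d1:-→d2:-→d3:-→d4:-→d5:-→d6:-→d7:-→d8:-→d9:-→d10:-→d11:-→d12:H1→d13:-→d14:-→d15:-→d16:-→d17:-→d18:-→d19:H0→d20:-→d21:-→d22:H3  best=H3
  + 129.89.17.0/24 (H2) depth=24
  + 102.0.0.0/8 (H0) depth=8
  ? 102.0.1.60  path d0:-→d1:-→d2:-→d3:-→d4:-→d5:-→d6:-→d7:-→d8:H0→d9:-  best=H0
  ? 102.0.1.21  path d0:-→d1:-→d2:-→d3:-→d4:-→d5:-→d6:-→d7:-→d8:H0→d9:-  best=H0
  + 96.0.0.0/4 (H3) depth=4
  - 102.84.160.0/19 clear@19
  + 102.84.169.48/28 (H0) depth=28
  ? 102.80.0.0  path d0:-→d1:-→d2:-→d3:-→d4:H3→d5:-→d6:-→d7:-→d8:H0→d9:-→d10:-→d11:-→d12:H1→d13:-  best=H1
  + 102.84.169.0/24 (H0) depth=24
  + 0.0.0.0/0 (H0) depth=0
  + 102.84.169.0/24 (H1) depth=24
  ? 102.82.235.61  path d0:H0→d1:-→d2:-→d3:-→d4:H3→d5:-→d6:-→d7:-→d8:H0→d9:-→d10:-→d11:-→d12:H1→d13:-  best=H1
  ? 102.80.0.49  path d0:H0→d1:-→d2:-→d3:-→d4:H3→d5:-→d6:-→d7:-→d8:H0→d9:-→d10:-→d11:-→d12:H1→d13:-  best=H1
  + 129.89.17.48/28 (H3) depth=28
  ? 102.84.169.54  path d0:H0→d1:-→d2:-→d3:-→d4:H3→d5:-→d6:-→d7:-→d8:H0→d9:-→d10:-→d11:-→d12:H1→d13:-→d14:-→d15:-→d16:-→d17:-→d18:-→d19:-→d20:-→d21:-→d22:H3→d23:-→d24:H1→d25:-→d26:-→d27:-→d28:H0  best=H0
  - 129.89.17.48/28 clear@28
  ? 102.80.0.97  path d0:H0→d1:-→d2:-→d3:-→d4:H3→d5:-→d6:-→d7:-→d8:H0→d9:-→d10:-→d11:-→d12:H1→d13:-  best=H1
  ? 102.80.0.0  path d0:H0→d1:-→d2:-→d3:-→d4:H3→d5:-→d6:-→d7:-→d8:H0→d9:-→d10:-→d11:-→d12:H1→d13:-  best=H1
  - 129.89.17.0/24 clear@24
  ? 96.0.4.204  path d0:H0→d1:-→d2:-→d3:-→d4:H3→d5:-  best=H3
  + 102.84.169.0/24 (H1) depth=24
  + 129.89.17.0/24 (H2) depth=24
  - 96.0.0.0/4 clear@4
  + 129.88.0.0/14 (H3) depth=14
  ? 102.84.169.18  path d0:H0→d1:-→d2:-→d3:-→d4:-→d5:-→d6:-→d7:-→d8:H0→d9:-→d10:-→d11:-→d12:H1→d13:-→d14:-→d15:-→d16:-→d17:-→d18:-→d19:-→d20:-→d21:-→d22:H3→d23:-→d24:H1→d25:-→d26:-  best=H1

== LOOKUPS ==
["H3","H0","H0","H3","H0","H1","H3","H0","H0","H1","H1","H1","H0","H1","H1","H3","H1"]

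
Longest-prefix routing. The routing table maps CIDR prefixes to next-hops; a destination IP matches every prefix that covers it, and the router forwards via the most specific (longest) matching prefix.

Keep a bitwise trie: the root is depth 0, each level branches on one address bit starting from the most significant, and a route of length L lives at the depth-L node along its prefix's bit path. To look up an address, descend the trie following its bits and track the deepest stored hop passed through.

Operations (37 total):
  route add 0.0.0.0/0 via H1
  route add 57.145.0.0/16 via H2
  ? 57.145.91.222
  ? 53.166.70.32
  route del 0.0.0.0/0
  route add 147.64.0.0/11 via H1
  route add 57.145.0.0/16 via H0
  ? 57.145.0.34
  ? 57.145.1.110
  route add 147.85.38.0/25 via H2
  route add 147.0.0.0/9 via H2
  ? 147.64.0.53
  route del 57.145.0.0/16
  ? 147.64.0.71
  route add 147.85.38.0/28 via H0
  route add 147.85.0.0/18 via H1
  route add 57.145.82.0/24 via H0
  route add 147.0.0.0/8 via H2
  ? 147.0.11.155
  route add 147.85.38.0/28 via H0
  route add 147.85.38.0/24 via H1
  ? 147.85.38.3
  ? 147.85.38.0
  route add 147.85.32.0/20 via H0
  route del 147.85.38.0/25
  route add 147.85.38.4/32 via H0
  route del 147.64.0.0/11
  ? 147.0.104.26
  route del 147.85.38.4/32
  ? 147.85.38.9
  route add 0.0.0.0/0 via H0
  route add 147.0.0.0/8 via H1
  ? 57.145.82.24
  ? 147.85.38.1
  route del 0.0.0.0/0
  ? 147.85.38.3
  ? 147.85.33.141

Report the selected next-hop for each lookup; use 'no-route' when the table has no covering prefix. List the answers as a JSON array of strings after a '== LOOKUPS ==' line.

Process each operation:
  add 0.0.0.0/0 -> H1 at depth 0
  add 57.145.0.0/16 -> H2 at depth 16
  Q 57.145.91.222: descend 0011100110010001 ; hops seen [H1,H2] ; pick H2
  Q 53.166.70.32: descend 0011 ; hops seen [H1] ; pick H1
  - 0.0.0.0/0 clear@0
  add 147.64.0.0/11 -> H1 at depth 11
  add 57.145.0.0/16 -> H0 at depth 16
  Q 57.145.0.34: descend 0011100110010001 ; hops seen [H0] ; pick H0
  Q 57.145.1.110: descend 0011100110010001 ; hops seen [H0] ; pick H0
  add 147.85.38.0/25 -> H2 at depth 25
  add 147.0.0.0/9 -> H2 at depth 9
  Q 147.64.0.53: descend 10010011010 ; hops seen [H2,H1] ; pick H1
  - 57.145.0.0/16 clear@16
  Q 147.64.0.71: descend 10010011010 ; hops seen [H2,H1] ; pick H1
  add 147.85.38.0/28 -> H0 at depth 28
  add 147.85.0.0/18 -> H1 at depth 18
  add 57.145.82.0/24 -> H0 at depth 24
  add 147.0.0.0/8 -> H2 at depth 8
  Q 147.0.11.155: descend 100100110 ; hops seen [H2,H2] ; pick H2
  add 147.85.38.0/28 -> H0 at depth 28
  add 147.85.38.0/24 -> H1 at depth 24
  Q 147.85.38.3: descend 1001001101010101001001100000 ; hops seen [H2,H2,H1,H1,H1,H2,H0] ; pick H0
  Q 147.85.38.0: descend 1001001101010101001001100000 ; hops seen [H2,H2,H1,H1,H1,H2,H0] ; pick H0
  add 147.85.32.0/20 -> H0 at depth 20
  - 147.85.38.0/25 clear@25
  add 147.85.38.4/32 -> H0 at depth 32
  - 147.64.0.0/11 clear@11
  Q 147.0.104.26: descend 100100110 ; hops seen [H2,H2] ; pick H2
  - 147.85.38.4/32 clear@32
  Q 147.85.38.9: descend 1001001101010101001001100000 ; hops seen [H2,H2,H1,H0,H1,H0] ; pick H0
  add 0.0.0.0/0 -> H0 at depth 0
  add 147.0.0.0/8 -> H1 at depth 8
  Q 57.145.82.24: descend 001110011001000101010010 ; hops seen [H0,H0] ; pick H0
  Q 147.85.38.1: descend 10010011010101010010011000000 ; hops seen [H0,H1,H2,H1,H0,H1,H0] ; pick H0
  - 0.0.0.0/0 clear@0
  Q 147.85.38.3: descend 10010011010101010010011000000 ; hops seen [H1,H2,H1,H0,H1,H0] ; pick H0
  Q 147.85.33.141: descend 100100110101010100100 ; hops seen [H1,H2,H1,H0] ; pick H0

== LOOKUPS ==
["H2","H1","H0","H0","H1","H1","H2","H0","H0","H2","H0","H0","H0","H0","H0"]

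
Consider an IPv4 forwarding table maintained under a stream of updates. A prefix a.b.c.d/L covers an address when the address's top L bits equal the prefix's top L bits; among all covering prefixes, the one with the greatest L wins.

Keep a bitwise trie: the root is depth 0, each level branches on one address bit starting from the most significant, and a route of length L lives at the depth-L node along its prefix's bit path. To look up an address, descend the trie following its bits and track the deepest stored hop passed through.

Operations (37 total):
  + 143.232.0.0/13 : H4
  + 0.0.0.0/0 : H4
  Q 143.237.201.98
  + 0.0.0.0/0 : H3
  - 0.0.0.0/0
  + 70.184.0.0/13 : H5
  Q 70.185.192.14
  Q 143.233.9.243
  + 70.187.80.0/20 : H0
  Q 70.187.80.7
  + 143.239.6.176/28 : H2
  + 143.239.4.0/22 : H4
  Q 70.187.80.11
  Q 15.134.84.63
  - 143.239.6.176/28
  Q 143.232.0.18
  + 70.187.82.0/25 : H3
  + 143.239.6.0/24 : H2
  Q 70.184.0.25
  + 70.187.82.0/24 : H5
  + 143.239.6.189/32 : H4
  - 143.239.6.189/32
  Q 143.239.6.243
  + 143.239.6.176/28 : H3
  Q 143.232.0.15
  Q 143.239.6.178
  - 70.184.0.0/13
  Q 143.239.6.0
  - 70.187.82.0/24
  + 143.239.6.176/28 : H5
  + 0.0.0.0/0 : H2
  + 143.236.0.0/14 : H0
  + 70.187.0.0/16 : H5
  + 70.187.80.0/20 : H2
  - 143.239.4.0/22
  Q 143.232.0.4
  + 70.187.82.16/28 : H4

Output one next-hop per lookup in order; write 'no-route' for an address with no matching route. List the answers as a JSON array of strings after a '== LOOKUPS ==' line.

Process each operation:
  + 143.232.0.0/13 (H4) depth=13
  + 0.0.0.0/0 (H4) depth=0
  Q 143.237.201.98: descend 1000111111101 ; hops seen [H4,H4] ; pick H4
  + 0.0.0.0/0 (H3) depth=0
  - 0.0.0.0/0 clear@0
  + 70.184.0.0/13 (H5) depth=13
  Q 70.185.192.14: descend 0100011010111 ; hops seen [H5] ; pick H5
  Q 143.233.9.243: descend 1000111111101 ; hops seen [H4] ; pick H4
  + 70.187.80.0/20 (H0) depth=20
  Q 70.187.80.7: descend 01000110101110110101 ; hops seen [H5,H0] ; pick H0
  + 143.239.6.176/28 (H2) depth=28
  + 143.239.4.0/22 (H4) depth=22
  Q 70.187.80.11: descend 01000110101110110101 ; hops seen [H5,H0] ; pick H0
  Q 15.134.84.63: descend 0 ; hops seen [∅] ; pick no-route
  - 143.239.6.176/28 clear@28
  Q 143.232.0.18: descend 1000111111101 ; hops seen [H4] ; pick H4
  + 70.187.82.0/25 (H3) depth=25
  + 143.239.6.0/24 (H2) depth=24
  Q 70.184.0.25: descend 01000110101110 ; hops seen [H5] ; pick H5
  + 70.187.82.0/24 (H5) depth=24
  + 143.239.6.189/32 (H4) depth=32
  - 143.239.6.189/32 clear@32
  Q 143.239.6.243: descend 1000111111101111000001101 ; hops seen [H4,H4,H2] ; pick H2
  + 143.239.6.176/28 (H3) depth=28
  Q 143.232.0.15: descend 1000111111101 ; hops seen [H4] ; pick H4
  Q 143.239.6.178: descend 1000111111101111000001101011 ; hops seen [H4,H4,H2,H3] ; pick H3
  - 70.184.0.0/13 clear@13
  Q 143.239.6.0: descend 100011111110111100000110 ; hops seen [H4,H4,H2] ; pick H2
  - 70.187.82.0/24 clear@24
  + 143.239.6.176/28 (H5) depth=28
  + 0.0.0.0/0 (H2) depth=0
  + 143.236.0.0/14 (H0) depth=14
  + 70.187.0.0/16 (H5) depth=16
  + 70.187.80.0/20 (H2) depth=20
  - 143.239.4.0/22 clear@22
  Q 143.232.0.4: descend 1000111111101 ; hops seen [H2,H4] ; pick H4
  + 70.187.82.16/28 (H4) depth=28

== LOOKUPS ==
["H4","H5","H4","H0","H0","no-route","H4","H5","H2","H4","H3","H2","H4"]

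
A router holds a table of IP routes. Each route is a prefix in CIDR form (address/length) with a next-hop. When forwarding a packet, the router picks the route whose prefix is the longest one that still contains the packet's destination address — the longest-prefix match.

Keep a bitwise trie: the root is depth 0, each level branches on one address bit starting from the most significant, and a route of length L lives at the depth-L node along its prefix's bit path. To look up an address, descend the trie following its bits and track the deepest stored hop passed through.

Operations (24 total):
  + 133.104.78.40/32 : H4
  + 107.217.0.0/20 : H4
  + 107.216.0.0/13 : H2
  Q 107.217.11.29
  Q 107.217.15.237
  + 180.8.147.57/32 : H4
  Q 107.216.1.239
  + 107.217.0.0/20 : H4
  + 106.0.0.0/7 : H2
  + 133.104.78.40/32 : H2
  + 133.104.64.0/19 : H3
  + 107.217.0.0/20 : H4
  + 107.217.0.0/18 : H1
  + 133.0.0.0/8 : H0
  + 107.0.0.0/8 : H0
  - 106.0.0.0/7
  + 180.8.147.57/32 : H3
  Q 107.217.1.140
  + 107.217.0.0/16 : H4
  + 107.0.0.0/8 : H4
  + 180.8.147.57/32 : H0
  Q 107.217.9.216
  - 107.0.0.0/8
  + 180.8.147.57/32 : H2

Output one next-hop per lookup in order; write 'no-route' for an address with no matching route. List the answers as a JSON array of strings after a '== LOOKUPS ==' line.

Apply in order:
  + 133.104.78.40/32 (H4) depth=32
  + 107.217.0.0/20 (H4) depth=20
  + 107.216.0.0/13 (H2) depth=13
  Q 107.217.11.29: descend 01101011110110010000 ; hops seen [H2,H4] ; pick H4
  Q 107.217.15.237: descend 01101011110110010000 ; hops seen [H2,H4] ; pick H4
  + 180.8.147.57/32 (H4) depth=32
  Q 107.216.1.239: descend 011010111101100 ; hops seen [H2] ; pick H2
  + 107.217.0.0/20 (H4) depth=20
  + 106.0.0.0/7 (H2) depth=7
  + 133.104.78.40/32 (H2) depth=32
  + 133.104.64.0/19 (H3) depth=19
  + 107.217.0.0/20 (H4) depth=20
  + 107.217.0.0/18 (H1) depth=18
  + 133.0.0.0/8 (H0) depth=8
  + 107.0.0.0/8 (H0) depth=8
  del 106.0.0.0/7 (clear depth 7)
  + 180.8.147.57/32 (H3) depth=32
  Q 107.217.1.140: descend 01101011110110010000 ; hops seen [H0,H2,H1,H4] ; pick H4
  + 107.217.0.0/16 (H4) depth=16
  + 107.0.0.0/8 (H4) depth=8
  + 180.8.147.57/32 (H0) depth=32
  Q 107.217.9.216: descend 01101011110110010000 ; hops seen [H4,H2,H4,H1,H4] ; pick H4
  del 107.0.0.0/8 (clear depth 8)
  + 180.8.147.57/32 (H2) depth=32

== LOOKUPS ==
["H4","H4","H2","H4","H4"]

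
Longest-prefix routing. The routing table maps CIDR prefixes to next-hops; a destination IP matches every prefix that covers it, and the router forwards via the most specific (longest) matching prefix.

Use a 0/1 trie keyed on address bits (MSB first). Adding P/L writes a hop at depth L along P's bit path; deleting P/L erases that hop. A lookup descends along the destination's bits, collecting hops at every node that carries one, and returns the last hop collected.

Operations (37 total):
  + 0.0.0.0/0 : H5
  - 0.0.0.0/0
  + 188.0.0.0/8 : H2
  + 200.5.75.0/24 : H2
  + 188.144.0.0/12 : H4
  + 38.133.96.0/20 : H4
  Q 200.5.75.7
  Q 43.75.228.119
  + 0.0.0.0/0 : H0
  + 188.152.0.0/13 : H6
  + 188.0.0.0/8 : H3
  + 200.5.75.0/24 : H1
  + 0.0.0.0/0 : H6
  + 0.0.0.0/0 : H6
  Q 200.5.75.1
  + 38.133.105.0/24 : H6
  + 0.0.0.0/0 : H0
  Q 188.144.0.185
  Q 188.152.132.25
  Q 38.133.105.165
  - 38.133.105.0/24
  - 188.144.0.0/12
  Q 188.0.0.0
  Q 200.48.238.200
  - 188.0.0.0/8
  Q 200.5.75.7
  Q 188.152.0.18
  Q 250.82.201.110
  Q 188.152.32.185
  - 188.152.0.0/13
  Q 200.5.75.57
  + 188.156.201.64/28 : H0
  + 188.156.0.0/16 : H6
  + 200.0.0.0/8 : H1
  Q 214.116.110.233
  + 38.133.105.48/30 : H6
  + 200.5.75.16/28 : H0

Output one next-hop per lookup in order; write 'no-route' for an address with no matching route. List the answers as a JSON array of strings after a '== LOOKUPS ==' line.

Trace:
  + 0.0.0.0/0 (H5) depth=0
  - 0.0.0.0/0 clear@0
  + 188.0.0.0/8 (H2) depth=8
  + 200.5.75.0/24 (H2) depth=24
  + 188.144.0.0/12 (H4) depth=12
  + 38.133.96.0/20 (H4) depth=20
  ? 200.5.75.7  path d0:-→d1:-→d2:-→d3:-→d4:-→d5:-→d6:-→d7:-→d8:-→d9:-→d10:-→d11:-→d12:-→d13:-→d14:-→d15:-→d16:-→d17:-→d18:-→d19:-→d20:-→d21:-→d22:-→d23:-→d24:H2  best=H2
  ? 43.75.228.119  path d0:-→d1:-→d2:-→d3:-→d4:-  best=no-route
  + 0.0.0.0/0 (H0) depth=0
  + 188.152.0.0/13 (H6) depth=13
  + 188.0.0.0/8 (H3) depth=8
  + 200.5.75.0/24 (H1) depth=24
  + 0.0.0.0/0 (H6) depth=0
  + 0.0.0.0/0 (H6) depth=0
  ? 200.5.75.1  path d0:H6→d1:-→d2:-→d3:-→d4:-→d5:-→d6:-→d7:-→d8:-→d9:-→d10:-→d11:-→d12:-→d13:-→d14:-→d15:-→d16:-→d17:-→d18:-→d19:-→d20:-→d21:-→d22:-→d23:-→d24:H1  best=H1
  + 38.133.105.0/24 (H6) depth=24
  + 0.0.0.0/0 (H0) depth=0
  ? 188.144.0.185  path d0:H0→d1:-→d2:-→d3:-→d4:-→d5:-→d6:-→d7:-→d8:H3→d9:-→d10:-→d11:-→d12:H4  best=H4
  ? 188.152.132.25  path d0:H0→d1:-→d2:-→d3:-→d4:-→d5:-→d6:-→d7:-→d8:H3→d9:-→d10:-→d11:-→d12:H4→d13:H6  best=H6
  ? 38.133.105.165  path d0:H0→d1:-→d2:-→d3:-→d4:-→d5:-→d6:-→d7:-→d8:-→d9:-→d10:-→d11:-→d12:-→d13:-→d14:-→d15:-→d16:-→d17:-→d18:-→d19:-→d20:H4→d21:-→d22:-→d23:-→d24:H6  best=H6
  - 38.133.105.0/24 clear@24
  - 188.144.0.0/12 clear@12
  ? 188.0.0.0  path d0:H0→d1:-→d2:-→d3:-→d4:-→d5:-→d6:-→d7:-→d8:H3  best=H3
  ? 200.48.238.200  path d0:H0→d1:-→d2:-→d3:-→d4:-→d5:-→d6:-→d7:-→d8:-→d9:-→d10:-  best=H0
  - 188.0.0.0/8 clear@8
  ? 200.5.75.7  path d0:H0→d1:-→d2:-→d3:-→d4:-→d5:-→d6:-→d7:-→d8:-→d9:-→d10:-→d11:-→d12:-→d13:-→d14:-→d15:-→d16:-→d17:-→d18:-→d19:-→d20:-→d21:-→d22:-→d23:-→d24:H1  best=H1
  ? 188.152.0.18  path d0:H0→d1:-→d2:-→d3:-→d4:-→d5:-→d6:-→d7:-→d8:-→d9:-→d10:-→d11:-→d12:-→d13:H6  best=H6
  ? 250.82.201.110  path d0:H0→d1:-→d2:-  best=H0
  ? 188.152.32.185  path d0:H0→d1:-→d2:-→d3:-→d4:-→d5:-→d6:-→d7:-→d8:-→d9:-→d10:-→d11:-→d12:-→d13:H6  best=H6
  - 188.152.0.0/13 clear@13
  ? 200.5.75.57  path d0:H0→d1:-→d2:-→d3:-→d4:-→d5:-→d6:-→d7:-→d8:-→d9:-→d10:-→d11:-→d12:-→d13:-→d14:-→d15:-→d16:-→d17:-→d18:-→d19:-→d20:-→d21:-→d22:-→d23:-→d24:H1  best=H1
  + 188.156.201.64/28 (H0) depth=28
  + 188.156.0.0/16 (H6) depth=16
  + 200.0.0.0/8 (H1) depth=8
  ? 214.116.110.233  path d0:H0→d1:-→d2:-→d3:-  best=H0
  + 38.133.105.48/30 (H6) depth=30
  + 200.5.75.16/28 (H0) depth=28

== LOOKUPS ==
["H2","no-route","H1","H4","H6","H6","H3","H0","H1","H6","H0","H6","H1","H0"]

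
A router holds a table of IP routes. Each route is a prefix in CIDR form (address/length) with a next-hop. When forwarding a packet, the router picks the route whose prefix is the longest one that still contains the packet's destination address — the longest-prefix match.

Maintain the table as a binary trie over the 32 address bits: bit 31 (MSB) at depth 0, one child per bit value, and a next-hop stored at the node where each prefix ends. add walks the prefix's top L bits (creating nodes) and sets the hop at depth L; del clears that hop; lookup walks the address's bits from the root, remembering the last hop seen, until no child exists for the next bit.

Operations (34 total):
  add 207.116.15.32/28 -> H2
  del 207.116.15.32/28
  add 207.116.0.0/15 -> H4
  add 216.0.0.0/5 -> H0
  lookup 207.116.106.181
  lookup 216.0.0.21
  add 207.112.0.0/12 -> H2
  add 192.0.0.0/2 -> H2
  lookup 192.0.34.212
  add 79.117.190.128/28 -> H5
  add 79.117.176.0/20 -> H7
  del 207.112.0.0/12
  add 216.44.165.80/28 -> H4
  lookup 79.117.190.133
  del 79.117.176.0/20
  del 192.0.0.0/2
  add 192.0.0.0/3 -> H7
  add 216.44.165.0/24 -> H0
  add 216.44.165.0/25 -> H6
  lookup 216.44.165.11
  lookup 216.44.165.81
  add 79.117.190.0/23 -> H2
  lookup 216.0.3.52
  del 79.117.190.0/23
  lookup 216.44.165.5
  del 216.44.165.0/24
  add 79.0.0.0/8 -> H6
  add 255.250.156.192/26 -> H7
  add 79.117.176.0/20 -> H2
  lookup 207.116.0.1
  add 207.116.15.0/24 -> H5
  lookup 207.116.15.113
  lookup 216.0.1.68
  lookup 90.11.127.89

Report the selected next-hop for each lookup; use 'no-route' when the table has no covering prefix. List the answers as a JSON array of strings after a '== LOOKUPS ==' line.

Apply in order:
  + 207.116.15.32/28 (H2) depth=28
  del 207.116.15.32/28 (clear depth 28)
  + 207.116.0.0/15 (H4) depth=15
  + 216.0.0.0/5 (H0) depth=5
  lookup 207.116.106.181: bits 11001111011101000 walk d0:-→d1:-→d2:-→d3:-→d4:-→d5:-→d6:-→d7:-→d8:-→d9:-→d10:-→d11:-→d12:-→d13:-→d14:-→d15:H4→d16:-→d17:- -> H4
  lookup 216.0.0.21: bits 11011 walk d0:-→d1:-→d2:-→d3:-→d4:-→d5:H0 -> H0
  + 207.112.0.0/12 (H2) depth=12
  + 192.0.0.0/2 (H2) depth=2
  lookup 192.0.34.212: bits 1100 walk d0:-→d1:-→d2:H2→d3:-→d4:- -> H2
  + 79.117.190.128/28 (H5) depth=28
  + 79.117.176.0/20 (H7) depth=20
  del 207.112.0.0/12 (clear depth 12)
  + 216.44.165.80/28 (H4) depth=28
  lookup 79.117.190.133: bits 0100111101110101101111101000 walk d0:-→d1:-→d2:-→d3:-→d4:-→d5:-→d6:-→d7:-→d8:-→d9:-→d10:-→d11:-→d12:-→d13:-→d14:-→d15:-→d16:-→d17:-→d18:-→d19:-→d20:H7→d21:-→d22:-→d23:-→d24:-→d25:-→d26:-→d27:-→d28:H5 -> H5
  del 79.117.176.0/20 (clear depth 20)
  del 192.0.0.0/2 (clear depth 2)
  + 192.0.0.0/3 (H7) depth=3
  + 216.44.165.0/24 (H0) depth=24
  + 216.44.165.0/25 (H6) depth=25
  lookup 216.44.165.11: bits 1101100000101100101001010 walk d0:-→d1:-→d2:-→d3:H7→d4:-→d5:H0→d6:-→d7:-→d8:-→d9:-→d10:-→d11:-→d12:-→d13:-→d14:-→d15:-→d16:-→d17:-→d18:-→d19:-→d20:-→d21:-→d22:-→d23:-→d24:H0→d25:H6 -> H6
  lookup 216.44.165.81: bits 1101100000101100101001010101 walk d0:-→d1:-→d2:-→d3:H7→d4:-→d5:H0→d6:-→d7:-→d8:-→d9:-→d10:-→d11:-→d12:-→d13:-→d14:-→d15:-→d16:-→d17:-→d18:-→d19:-→d20:-→d21:-→d22:-→d23:-→d24:H0→d25:H6→d26:-→d27:-→d28:H4 -> H4
  + 79.117.190.0/23 (H2) depth=23
  lookup 216.0.3.52: bits 1101100000 walk d0:-→d1:-→d2:-→d3:H7→d4:-→d5:H0→d6:-→d7:-→d8:-→d9:-→d10:- -> H0
  del 79.117.190.0/23 (clear depth 23)
  lookup 216.44.165.5: bits 1101100000101100101001010 walk d0:-→d1:-→d2:-→d3:H7→d4:-→d5:H0→d6:-→d7:-→d8:-→d9:-→d10:-→d11:-→d12:-→d13:-→d14:-→d15:-→d16:-→d17:-→d18:-→d19:-→d20:-→d21:-→d22:-→d23:-→d24:H0→d25:H6 -> H6
  del 216.44.165.0/24 (clear depth 24)
  + 79.0.0.0/8 (H6) depth=8
  + 255.250.156.192/26 (H7) depth=26
  + 79.117.176.0/20 (H2) depth=20
  lookup 207.116.0.1: bits 11001111011101000000 walk d0:-→d1:-→d2:-→d3:H7→d4:-→d5:-→d6:-→d7:-→d8:-→d9:-→d10:-→d11:-→d12:-→d13:-→d14:-→d15:H4→d16:-→d17:-→d18:-→d19:-→d20:- -> H4
  + 207.116.15.0/24 (H5) depth=24
  lookup 207.116.15.113: bits 1100111101110100000011110 walk d0:-→d1:-→d2:-→d3:H7→d4:-→d5:-→d6:-→d7:-→d8:-→d9:-→d10:-→d11:-→d12:-→d13:-→d14:-→d15:H4→d16:-→d17:-→d18:-→d19:-→d20:-→d21:-→d22:-→d23:-→d24:H5→d25:- -> H5
  lookup 216.0.1.68: bits 1101100000 walk d0:-→d1:-→d2:-→d3:H7→d4:-→d5:H0→d6:-→d7:-→d8:-→d9:-→d10:- -> H0
  lookup 90.11.127.89: bits 010 walk d0:-→d1:-→d2:-→d3:- -> no-route

== LOOKUPS ==
["H4","H0","H2","H5","H6","H4","H0","H6","H4","H5","H0","no-route"]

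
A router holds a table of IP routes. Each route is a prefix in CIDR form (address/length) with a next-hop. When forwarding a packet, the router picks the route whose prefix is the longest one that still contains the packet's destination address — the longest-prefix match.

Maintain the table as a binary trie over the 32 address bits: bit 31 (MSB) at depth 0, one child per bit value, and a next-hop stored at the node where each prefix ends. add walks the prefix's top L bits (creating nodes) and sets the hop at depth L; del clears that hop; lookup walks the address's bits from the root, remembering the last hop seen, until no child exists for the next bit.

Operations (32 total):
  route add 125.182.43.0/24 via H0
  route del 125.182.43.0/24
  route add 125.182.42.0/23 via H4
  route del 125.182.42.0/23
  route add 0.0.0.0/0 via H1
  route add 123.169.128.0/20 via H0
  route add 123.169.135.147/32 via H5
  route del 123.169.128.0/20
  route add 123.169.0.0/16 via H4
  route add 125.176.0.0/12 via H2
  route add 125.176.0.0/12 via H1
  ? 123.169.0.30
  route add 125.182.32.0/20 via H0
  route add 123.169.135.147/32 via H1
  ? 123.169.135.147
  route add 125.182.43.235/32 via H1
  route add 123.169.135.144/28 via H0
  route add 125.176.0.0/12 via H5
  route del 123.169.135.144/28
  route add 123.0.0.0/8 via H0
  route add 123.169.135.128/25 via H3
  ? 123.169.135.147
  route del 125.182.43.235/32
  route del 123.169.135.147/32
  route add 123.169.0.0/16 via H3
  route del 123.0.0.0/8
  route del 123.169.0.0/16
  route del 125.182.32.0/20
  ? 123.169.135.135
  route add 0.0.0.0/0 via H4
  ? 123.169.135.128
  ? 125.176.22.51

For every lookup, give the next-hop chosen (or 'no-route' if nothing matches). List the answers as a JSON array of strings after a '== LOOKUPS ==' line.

Apply in order:
  + 125.182.43.0/24 (H0) depth=24
  del 125.182.43.0/24 (clear depth 24)
  + 125.182.42.0/23 (H4) depth=23
  del 125.182.42.0/23 (clear depth 23)
  + 0.0.0.0/0 (H1) depth=0
  + 123.169.128.0/20 (H0) depth=20
  + 123.169.135.147/32 (H5) depth=32
  del 123.169.128.0/20 (clear depth 20)
  + 123.169.0.0/16 (H4) depth=16
  + 125.176.0.0/12 (H2) depth=12
  + 125.176.0.0/12 (H1) depth=12
  ? 123.169.0.30  path d0:H1→d1:-→d2:-→d3:-→d4:-→d5:-→d6:-→d7:-→d8:-→d9:-→d10:-→d11:-→d12:-→d13:-→d14:-→d15:-→d16:H4  best=H4
  + 125.182.32.0/20 (H0) depth=20
  + 123.169.135.147/32 (H1) depth=32
  ? 123.169.135.147  path d0:H1→d1:-→d2:-→d3:-→d4:-→d5:-→d6:-→d7:-→d8:-→d9:-→d10:-→d11:-→d12:-→d13:-→d14:-→d15:-→d16:H4→d17:-→d18:-→d19:-→d20:-→d21:-→d22:-→d23:-→d24:-→d25:-→d26:-→d27:-→d28:-→d29:-→d30:-→d31:-→d32:H1  best=H1
  + 125.182.43.235/32 (H1) depth=32
  + 123.169.135.144/28 (H0) depth=28
  + 125.176.0.0/12 (H5) depth=12
  del 123.169.135.144/28 (clear depth 28)
  + 123.0.0.0/8 (H0) depth=8
  + 123.169.135.128/25 (H3) depth=25
  ? 123.169.135.147  path d0:H1→d1:-→d2:-→d3:-→d4:-→d5:-→d6:-→d7:-→d8:H0→d9:-→d10:-→d11:-→d12:-→d13:-→d14:-→d15:-→d16:H4→d17:-→d18:-→d19:-→d20:-→d21:-→d22:-→d23:-→d24:-→d25:H3→d26:-→d27:-→d28:-→d29:-→d30:-→d31:-→d32:H1  best=H1
  del 125.182.43.235/32 (clear depth 32)
  del 123.169.135.147/32 (clear depth 32)
  + 123.169.0.0/16 (H3) depth=16
  del 123.0.0.0/8 (clear depth 8)
  del 123.169.0.0/16 (clear depth 16)
  del 125.182.32.0/20 (clear depth 20)
  ? 123.169.135.135  path d0:H1→d1:-→d2:-→d3:-→d4:-→d5:-→d6:-→d7:-→d8:-→d9:-→d10:-→d11:-→d12:-→d13:-→d14:-→d15:-→d16:-→d17:-→d18:-→d19:-→d20:-→d21:-→d22:-→d23:-→d24:-→d25:H3→d26:-→d27:-  best=H3
  + 0.0.0.0/0 (H4) depth=0
  ? 123.169.135.128  path d0:H4→d1:-→d2:-→d3:-→d4:-→d5:-→d6:-→d7:-→d8:-→d9:-→d10:-→d11:-→d12:-→d13:-→d14:-→d15:-→d16:-→d17:-→d18:-→d19:-→d20:-→d21:-→d22:-→d23:-→d24:-→d25:H3→d26:-→d27:-  best=H3
  ? 125.176.22.51  path d0:H4→d1:-→d2:-→d3:-→d4:-→d5:-→d6:-→d7:-→d8:-→d9:-→d10:-→d11:-→d12:H5→d13:-  best=H5

== LOOKUPS ==
["H4","H1","H1","H3","H3","H5"]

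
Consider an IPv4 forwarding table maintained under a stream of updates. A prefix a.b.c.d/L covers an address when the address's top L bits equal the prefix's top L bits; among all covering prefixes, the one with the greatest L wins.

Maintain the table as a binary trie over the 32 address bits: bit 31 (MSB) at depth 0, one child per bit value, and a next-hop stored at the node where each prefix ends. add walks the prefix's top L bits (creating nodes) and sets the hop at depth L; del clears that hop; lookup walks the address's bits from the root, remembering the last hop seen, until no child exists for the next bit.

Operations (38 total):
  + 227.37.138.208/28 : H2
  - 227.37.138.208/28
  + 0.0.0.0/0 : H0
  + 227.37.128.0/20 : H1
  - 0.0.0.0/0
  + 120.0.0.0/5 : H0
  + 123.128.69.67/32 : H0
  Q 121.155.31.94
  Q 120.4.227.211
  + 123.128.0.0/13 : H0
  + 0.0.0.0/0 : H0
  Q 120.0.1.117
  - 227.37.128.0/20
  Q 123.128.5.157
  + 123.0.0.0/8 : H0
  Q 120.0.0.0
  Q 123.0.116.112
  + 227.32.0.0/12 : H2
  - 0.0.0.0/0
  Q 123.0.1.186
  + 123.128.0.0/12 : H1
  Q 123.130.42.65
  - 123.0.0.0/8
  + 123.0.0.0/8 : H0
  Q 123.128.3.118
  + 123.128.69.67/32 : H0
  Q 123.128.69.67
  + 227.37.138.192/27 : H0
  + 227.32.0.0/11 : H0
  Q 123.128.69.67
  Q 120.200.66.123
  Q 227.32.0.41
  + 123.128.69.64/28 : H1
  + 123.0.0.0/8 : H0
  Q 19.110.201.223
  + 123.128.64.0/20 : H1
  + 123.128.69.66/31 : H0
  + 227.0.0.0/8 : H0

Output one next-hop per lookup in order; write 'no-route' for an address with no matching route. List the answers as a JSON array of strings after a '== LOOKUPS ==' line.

Process each operation:
  add 227.37.138.208/28 -> H2 at depth 28
  del 227.37.138.208/28 (clear depth 28)
  add 0.0.0.0/0 -> H0 at depth 0
  add 227.37.128.0/20 -> H1 at depth 20
  del 0.0.0.0/0 (clear depth 0)
  add 120.0.0.0/5 -> H0 at depth 5
  add 123.128.69.67/32 -> H0 at depth 32
  lookup 121.155.31.94: bits 011110 walk d0:-→d1:-→d2:-→d3:-→d4:-→d5:H0→d6:- -> H0
  lookup 120.4.227.211: bits 011110 walk d0:-→d1:-→d2:-→d3:-→d4:-→d5:H0→d6:- -> H0
  add 123.128.0.0/13 -> H0 at depth 13
  add 0.0.0.0/0 -> H0 at depth 0
  lookup 120.0.1.117: bits 011110 walk d0:H0→d1:-→d2:-→d3:-→d4:-→d5:H0→d6:- -> H0
  del 227.37.128.0/20 (clear depth 20)
  lookup 123.128.5.157: bits 01111011100000000 walk d0:H0→d1:-→d2:-→d3:-→d4:-→d5:H0→d6:-→d7:-→d8:-→d9:-→d10:-→d11:-→d12:-→d13:H0→d14:-→d15:-→d16:-→d17:- -> H0
  add 123.0.0.0/8 -> H0 at depth 8
  lookup 120.0.0.0: bits 011110 walk d0:H0→d1:-→d2:-→d3:-→d4:-→d5:H0→d6:- -> H0
  lookup 123.0.116.112: bits 01111011 walk d0:H0→d1:-→d2:-→d3:-→d4:-→d5:H0→d6:-→d7:-→d8:H0 -> H0
  add 227.32.0.0/12 -> H2 at depth 12
  del 0.0.0.0/0 (clear depth 0)
  lookup 123.0.1.186: bits 01111011 walk d0:-→d1:-→d2:-→d3:-→d4:-→d5:H0→d6:-→d7:-→d8:H0 -> H0
  add 123.128.0.0/12 -> H1 at depth 12
  lookup 123.130.42.65: bits 01111011100000 walk d0:-→d1:-→d2:-→d3:-→d4:-→d5:H0→d6:-→d7:-→d8:H0→d9:-→d10:-→d11:-→d12:H1→d13:H0→d14:- -> H0
  del 123.0.0.0/8 (clear depth 8)
  add 123.0.0.0/8 -> H0 at depth 8
  lookup 123.128.3.118: bits 01111011100000000 walk d0:-→d1:-→d2:-→d3:-→d4:-→d5:H0→d6:-→d7:-→d8:H0→d9:-→d10:-→d11:-→d12:H1→d13:H0→d14:-→d15:-→d16:-→d17:- -> H0
  add 123.128.69.67/32 -> H0 at depth 32
  lookup 123.128.69.67: bits 01111011100000000100010101000011 walk d0:-→d1:-→d2:-→d3:-→d4:-→d5:H0→d6:-→d7:-→d8:H0→d9:-→d10:-→d11:-→d12:H1→d13:H0→d14:-→d15:-→d16:-→d17:-→d18:-→d19:-→d20:-→d21:-→d22:-→d23:-→d24:-→d25:-→d26:-→d27:-→d28:-→d29:-→d30:-→d31:-→d32:H0 -> H0
  add 227.37.138.192/27 -> H0 at depth 27
  add 227.32.0.0/11 -> H0 at depth 11
  lookup 123.128.69.67: bits 01111011100000000100010101000011 walk d0:-→d1:-→d2:-→d3:-→d4:-→d5:H0→d6:-→d7:-→d8:H0→d9:-→d10:-→d11:-→d12:H1→d13:H0→d14:-→d15:-→d16:-→d17:-→d18:-→d19:-→d20:-→d21:-→d22:-→d23:-→d24:-→d25:-→d26:-→d27:-→d28:-→d29:-→d30:-→d31:-→d32:H0 -> H0
  lookup 120.200.66.123: bits 011110 walk d0:-→d1:-→d2:-→d3:-→d4:-→d5:H0→d6:- -> H0
  lookup 227.32.0.41: bits 1110001100100 walk d0:-→d1:-→d2:-→d3:-→d4:-→d5:-→d6:-→d7:-→d8:-→d9:-→d10:-→d11:H0→d12:H2→d13:- -> H2
  add 123.128.69.64/28 -> H1 at depth 28
  add 123.0.0.0/8 -> H0 at depth 8
  lookup 19.110.201.223: bits 0 walk d0:-→d1:- -> no-route
  add 123.128.64.0/20 -> H1 at depth 20
  add 123.128.69.66/31 -> H0 at depth 31
  add 227.0.0.0/8 -> H0 at depth 8

== LOOKUPS ==
["H0","H0","H0","H0","H0","H0","H0","H0","H0","H0","H0","H0","H2","no-route"]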